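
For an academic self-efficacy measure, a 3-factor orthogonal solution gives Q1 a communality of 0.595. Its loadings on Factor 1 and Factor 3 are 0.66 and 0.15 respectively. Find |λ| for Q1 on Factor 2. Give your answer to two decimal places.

Under orthogonal rotation h² = Σλ², so λ_Factor 2² = h² − (0.4581) = 0.595 − 0.4581 = 0.1369.
|λ| = √0.1369 = 0.3700.

0.37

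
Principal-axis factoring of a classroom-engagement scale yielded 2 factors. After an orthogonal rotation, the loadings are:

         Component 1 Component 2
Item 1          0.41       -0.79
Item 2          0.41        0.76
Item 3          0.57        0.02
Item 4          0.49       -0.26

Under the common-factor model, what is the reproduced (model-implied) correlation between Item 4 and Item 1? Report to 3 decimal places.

r̂ = Σ λ_i·λ_j across factors = (0.49)(0.41) + (-0.26)(-0.79)
  = +0.2009 +0.2054 = 0.4063

0.406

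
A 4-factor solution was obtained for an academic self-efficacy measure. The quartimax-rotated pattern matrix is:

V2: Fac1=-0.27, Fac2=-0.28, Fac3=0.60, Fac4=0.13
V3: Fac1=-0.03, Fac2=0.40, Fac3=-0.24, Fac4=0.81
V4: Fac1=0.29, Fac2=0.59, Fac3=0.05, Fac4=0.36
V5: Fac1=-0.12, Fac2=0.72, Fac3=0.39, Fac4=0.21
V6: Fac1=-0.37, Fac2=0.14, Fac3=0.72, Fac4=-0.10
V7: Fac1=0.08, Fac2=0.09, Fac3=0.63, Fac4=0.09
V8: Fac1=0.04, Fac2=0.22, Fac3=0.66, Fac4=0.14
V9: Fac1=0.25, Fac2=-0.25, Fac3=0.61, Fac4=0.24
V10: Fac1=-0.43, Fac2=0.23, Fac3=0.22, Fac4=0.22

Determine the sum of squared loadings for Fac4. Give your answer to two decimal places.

SS loadings for Fac4 = 0.13² + 0.81² + 0.36² + 0.21² + (-0.10)² + 0.09² + 0.14² + 0.24² + 0.22² = 0.0169 + 0.6561 + 0.1296 + 0.0441 + 0.0100 + 0.0081 + 0.0196 + 0.0576 + 0.0484 = 0.9904

0.99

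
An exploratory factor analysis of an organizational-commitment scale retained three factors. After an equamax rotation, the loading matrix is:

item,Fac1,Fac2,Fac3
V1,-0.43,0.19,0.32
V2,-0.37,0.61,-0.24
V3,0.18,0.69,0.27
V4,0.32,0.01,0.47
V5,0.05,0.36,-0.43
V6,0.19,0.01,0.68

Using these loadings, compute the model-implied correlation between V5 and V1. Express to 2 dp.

-0.09

r̂ = Σ λ_i·λ_j across factors = (0.05)(-0.43) + (0.36)(0.19) + (-0.43)(0.32)
  = -0.0215 +0.0684 -0.1376 = -0.0907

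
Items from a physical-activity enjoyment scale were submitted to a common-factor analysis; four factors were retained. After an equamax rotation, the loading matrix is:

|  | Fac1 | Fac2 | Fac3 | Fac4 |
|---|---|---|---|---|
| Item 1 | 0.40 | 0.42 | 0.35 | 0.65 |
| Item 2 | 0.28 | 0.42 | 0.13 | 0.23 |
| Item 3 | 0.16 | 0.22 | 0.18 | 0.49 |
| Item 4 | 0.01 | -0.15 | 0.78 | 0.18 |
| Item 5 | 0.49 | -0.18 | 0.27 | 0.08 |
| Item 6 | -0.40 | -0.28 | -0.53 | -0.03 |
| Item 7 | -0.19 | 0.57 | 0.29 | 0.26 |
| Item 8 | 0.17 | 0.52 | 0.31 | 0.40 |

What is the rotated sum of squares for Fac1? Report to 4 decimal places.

SS loadings for Fac1 = 0.40² + 0.28² + 0.16² + 0.01² + 0.49² + (-0.40)² + (-0.19)² + 0.17² = 0.1600 + 0.0784 + 0.0256 + 0.0001 + 0.2401 + 0.1600 + 0.0361 + 0.0289 = 0.7292

0.7292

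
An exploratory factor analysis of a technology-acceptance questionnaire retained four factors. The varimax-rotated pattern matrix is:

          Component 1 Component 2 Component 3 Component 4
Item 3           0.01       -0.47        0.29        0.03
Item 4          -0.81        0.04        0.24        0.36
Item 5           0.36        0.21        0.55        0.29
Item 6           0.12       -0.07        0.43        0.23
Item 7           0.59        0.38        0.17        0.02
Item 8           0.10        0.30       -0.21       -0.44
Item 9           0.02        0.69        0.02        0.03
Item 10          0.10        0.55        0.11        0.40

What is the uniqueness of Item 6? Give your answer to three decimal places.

h² = 0.12² + (-0.07)² + 0.43² + 0.23² = 0.0144 + 0.0049 + 0.1849 + 0.0529 = 0.2571
Uniqueness u² = 1 − h² = 1 − 0.2571 = 0.7429

0.743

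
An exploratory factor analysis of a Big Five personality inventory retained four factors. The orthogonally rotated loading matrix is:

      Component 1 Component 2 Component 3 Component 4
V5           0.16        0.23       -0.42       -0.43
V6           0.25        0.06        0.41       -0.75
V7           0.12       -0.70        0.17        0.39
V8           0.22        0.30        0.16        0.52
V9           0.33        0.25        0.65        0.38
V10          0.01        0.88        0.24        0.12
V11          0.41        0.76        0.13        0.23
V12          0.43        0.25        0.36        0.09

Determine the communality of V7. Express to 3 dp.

h² = 0.12² + (-0.70)² + 0.17² + 0.39² = 0.0144 + 0.4900 + 0.0289 + 0.1521 = 0.6854

0.685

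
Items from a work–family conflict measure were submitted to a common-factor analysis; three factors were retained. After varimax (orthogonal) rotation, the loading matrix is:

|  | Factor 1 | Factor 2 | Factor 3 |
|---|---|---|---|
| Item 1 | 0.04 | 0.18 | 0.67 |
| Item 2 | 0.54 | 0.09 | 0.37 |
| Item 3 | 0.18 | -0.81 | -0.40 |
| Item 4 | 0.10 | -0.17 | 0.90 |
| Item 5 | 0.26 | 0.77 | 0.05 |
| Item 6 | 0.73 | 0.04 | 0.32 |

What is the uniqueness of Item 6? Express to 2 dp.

0.36

h² = 0.73² + 0.04² + 0.32² = 0.5329 + 0.0016 + 0.1024 = 0.6369
Uniqueness u² = 1 − h² = 1 − 0.6369 = 0.3631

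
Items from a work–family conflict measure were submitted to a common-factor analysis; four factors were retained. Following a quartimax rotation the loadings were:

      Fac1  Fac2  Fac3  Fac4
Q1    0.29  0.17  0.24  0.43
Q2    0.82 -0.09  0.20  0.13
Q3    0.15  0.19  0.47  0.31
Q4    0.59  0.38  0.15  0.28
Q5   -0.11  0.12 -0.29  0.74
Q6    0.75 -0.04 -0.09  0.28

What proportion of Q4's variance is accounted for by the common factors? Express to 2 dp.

0.59

h² = 0.59² + 0.38² + 0.15² + 0.28² = 0.3481 + 0.1444 + 0.0225 + 0.0784 = 0.5934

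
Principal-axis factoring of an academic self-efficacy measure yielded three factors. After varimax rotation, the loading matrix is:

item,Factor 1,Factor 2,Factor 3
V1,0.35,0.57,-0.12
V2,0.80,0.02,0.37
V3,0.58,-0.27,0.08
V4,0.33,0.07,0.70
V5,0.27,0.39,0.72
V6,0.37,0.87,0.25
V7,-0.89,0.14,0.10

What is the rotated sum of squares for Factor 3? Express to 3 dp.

1.239

SS loadings for Factor 3 = (-0.12)² + 0.37² + 0.08² + 0.70² + 0.72² + 0.25² + 0.10² = 0.0144 + 0.1369 + 0.0064 + 0.4900 + 0.5184 + 0.0625 + 0.0100 = 1.2386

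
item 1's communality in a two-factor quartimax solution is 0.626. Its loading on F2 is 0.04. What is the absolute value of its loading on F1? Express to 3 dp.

0.790

Under orthogonal rotation h² = Σλ², so λ_F1² = h² − (0.0016) = 0.626 − 0.0016 = 0.6244.
|λ| = √0.6244 = 0.7902.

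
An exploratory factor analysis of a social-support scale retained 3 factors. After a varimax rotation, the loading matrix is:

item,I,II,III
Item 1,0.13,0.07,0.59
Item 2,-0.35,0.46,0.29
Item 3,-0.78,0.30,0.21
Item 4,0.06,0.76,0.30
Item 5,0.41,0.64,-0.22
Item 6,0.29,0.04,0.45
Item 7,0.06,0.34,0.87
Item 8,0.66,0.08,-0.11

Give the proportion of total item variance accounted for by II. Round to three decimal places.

SS loadings for II = 0.07² + 0.46² + 0.30² + 0.76² + 0.64² + 0.04² + 0.34² + 0.08² = 1.4173
Proportion of variance = 1.4173 / 8 = 0.1772.

0.177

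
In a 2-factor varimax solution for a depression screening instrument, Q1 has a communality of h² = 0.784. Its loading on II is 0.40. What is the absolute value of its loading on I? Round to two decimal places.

Under orthogonal rotation h² = Σλ², so λ_I² = h² − (0.1600) = 0.784 − 0.1600 = 0.6240.
|λ| = √0.6240 = 0.7899.

0.79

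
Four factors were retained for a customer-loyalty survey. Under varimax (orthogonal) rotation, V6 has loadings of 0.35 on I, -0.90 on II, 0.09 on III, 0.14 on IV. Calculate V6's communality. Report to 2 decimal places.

h² = 0.35² + (-0.90)² + 0.09² + 0.14² = 0.1225 + 0.8100 + 0.0081 + 0.0196 = 0.9602

0.96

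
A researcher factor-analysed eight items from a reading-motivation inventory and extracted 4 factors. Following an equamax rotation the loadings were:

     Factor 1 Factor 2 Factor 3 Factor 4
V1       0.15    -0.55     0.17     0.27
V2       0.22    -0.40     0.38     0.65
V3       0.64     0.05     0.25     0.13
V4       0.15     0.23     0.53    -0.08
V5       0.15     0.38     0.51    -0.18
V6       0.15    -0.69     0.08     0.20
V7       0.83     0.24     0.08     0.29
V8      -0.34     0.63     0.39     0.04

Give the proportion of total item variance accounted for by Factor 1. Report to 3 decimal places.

0.169

SS loadings for Factor 1 = 0.15² + 0.22² + 0.64² + 0.15² + 0.15² + 0.15² + 0.83² + (-0.34)² = 1.3525
Proportion of variance = 1.3525 / 8 = 0.1691.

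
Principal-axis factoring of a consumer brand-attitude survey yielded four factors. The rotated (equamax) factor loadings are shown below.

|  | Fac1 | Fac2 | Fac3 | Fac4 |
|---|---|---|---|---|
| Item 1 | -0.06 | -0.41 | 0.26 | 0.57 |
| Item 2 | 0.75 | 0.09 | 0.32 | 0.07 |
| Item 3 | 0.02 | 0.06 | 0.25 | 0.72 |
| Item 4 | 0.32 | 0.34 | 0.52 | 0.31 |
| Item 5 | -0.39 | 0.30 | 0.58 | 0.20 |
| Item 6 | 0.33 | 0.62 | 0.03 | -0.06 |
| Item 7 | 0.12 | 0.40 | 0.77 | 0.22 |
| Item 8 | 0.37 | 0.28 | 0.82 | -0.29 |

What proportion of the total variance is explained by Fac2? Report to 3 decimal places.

SS loadings for Fac2 = (-0.41)² + 0.09² + 0.06² + 0.34² + 0.30² + 0.62² + 0.40² + 0.28² = 1.0082
Proportion of variance = 1.0082 / 8 = 0.1260.

0.126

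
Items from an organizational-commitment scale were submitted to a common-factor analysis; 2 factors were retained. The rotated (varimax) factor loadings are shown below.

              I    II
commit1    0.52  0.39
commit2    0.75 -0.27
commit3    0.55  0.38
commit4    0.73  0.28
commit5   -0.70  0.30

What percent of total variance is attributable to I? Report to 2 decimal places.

SS loadings for I = 0.52² + 0.75² + 0.55² + 0.73² + (-0.70)² = 2.1583
With 5 standardized items, total variance = 5. Proportion = 2.1583/5 = 0.4317 → 43.17%.

43.17%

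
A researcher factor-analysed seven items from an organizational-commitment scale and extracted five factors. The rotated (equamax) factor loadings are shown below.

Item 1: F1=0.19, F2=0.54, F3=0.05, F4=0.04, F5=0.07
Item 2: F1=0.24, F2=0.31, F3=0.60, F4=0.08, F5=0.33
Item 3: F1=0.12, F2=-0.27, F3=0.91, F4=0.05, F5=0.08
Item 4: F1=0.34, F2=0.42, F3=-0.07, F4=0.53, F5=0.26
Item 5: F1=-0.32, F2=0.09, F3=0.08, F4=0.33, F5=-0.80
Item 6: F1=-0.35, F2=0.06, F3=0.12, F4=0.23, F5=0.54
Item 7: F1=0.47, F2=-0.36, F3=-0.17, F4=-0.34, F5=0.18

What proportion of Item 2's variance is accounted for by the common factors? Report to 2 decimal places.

0.63

h² = 0.24² + 0.31² + 0.60² + 0.08² + 0.33² = 0.0576 + 0.0961 + 0.3600 + 0.0064 + 0.1089 = 0.6290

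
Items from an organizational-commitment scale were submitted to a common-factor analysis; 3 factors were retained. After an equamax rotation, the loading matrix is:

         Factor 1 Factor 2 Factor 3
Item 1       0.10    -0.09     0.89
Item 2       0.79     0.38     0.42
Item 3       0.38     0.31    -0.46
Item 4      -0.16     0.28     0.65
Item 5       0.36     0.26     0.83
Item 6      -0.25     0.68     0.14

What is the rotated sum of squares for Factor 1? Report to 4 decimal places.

SS loadings for Factor 1 = 0.10² + 0.79² + 0.38² + (-0.16)² + 0.36² + (-0.25)² = 0.0100 + 0.6241 + 0.1444 + 0.0256 + 0.1296 + 0.0625 = 0.9962

0.9962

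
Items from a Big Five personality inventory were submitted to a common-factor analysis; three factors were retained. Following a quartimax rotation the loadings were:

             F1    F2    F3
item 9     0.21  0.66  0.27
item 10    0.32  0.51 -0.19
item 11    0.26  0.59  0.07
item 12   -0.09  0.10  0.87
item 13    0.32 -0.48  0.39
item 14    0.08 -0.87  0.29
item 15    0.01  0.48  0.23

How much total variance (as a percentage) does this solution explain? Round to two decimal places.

53.75%

Communalities: 0.5526, 0.3986, 0.4206, 0.7750, 0.4849, 0.8474, 0.2834; Σh² = 3.7625.
Total variance with 7 standardized items is 7, so the solution explains 3.7625/7 = 0.5375 = 53.75%.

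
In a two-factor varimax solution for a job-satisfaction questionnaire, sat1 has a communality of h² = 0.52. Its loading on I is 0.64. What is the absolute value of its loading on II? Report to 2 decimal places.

0.33

Under orthogonal rotation h² = Σλ², so λ_II² = h² − (0.4096) = 0.52 − 0.4096 = 0.1104.
|λ| = √0.1104 = 0.3323.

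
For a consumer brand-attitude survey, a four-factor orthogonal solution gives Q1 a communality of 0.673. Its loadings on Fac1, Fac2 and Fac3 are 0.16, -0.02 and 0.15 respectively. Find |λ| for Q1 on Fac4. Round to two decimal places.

0.79

Under orthogonal rotation h² = Σλ², so λ_Fac4² = h² − (0.0485) = 0.673 − 0.0485 = 0.6245.
|λ| = √0.6245 = 0.7903.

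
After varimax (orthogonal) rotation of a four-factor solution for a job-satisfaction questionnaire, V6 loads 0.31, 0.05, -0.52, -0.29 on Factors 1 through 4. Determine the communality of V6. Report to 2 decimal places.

0.45

h² = 0.31² + 0.05² + (-0.52)² + (-0.29)² = 0.0961 + 0.0025 + 0.2704 + 0.0841 = 0.4531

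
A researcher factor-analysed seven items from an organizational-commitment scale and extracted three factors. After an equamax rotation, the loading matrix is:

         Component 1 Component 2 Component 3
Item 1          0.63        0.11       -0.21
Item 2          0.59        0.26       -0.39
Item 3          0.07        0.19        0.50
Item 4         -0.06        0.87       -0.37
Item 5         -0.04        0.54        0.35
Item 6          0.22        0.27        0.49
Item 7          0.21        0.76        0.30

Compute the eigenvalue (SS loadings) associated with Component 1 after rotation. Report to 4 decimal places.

0.8476

SS loadings for Component 1 = 0.63² + 0.59² + 0.07² + (-0.06)² + (-0.04)² + 0.22² + 0.21² = 0.3969 + 0.3481 + 0.0049 + 0.0036 + 0.0016 + 0.0484 + 0.0441 = 0.8476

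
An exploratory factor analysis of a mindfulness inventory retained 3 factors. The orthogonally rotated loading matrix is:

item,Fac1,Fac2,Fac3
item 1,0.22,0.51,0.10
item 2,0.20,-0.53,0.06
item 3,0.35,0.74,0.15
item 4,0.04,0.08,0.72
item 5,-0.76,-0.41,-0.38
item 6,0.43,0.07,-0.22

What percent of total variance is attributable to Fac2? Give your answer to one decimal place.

SS loadings for Fac2 = 0.51² + (-0.53)² + 0.74² + 0.08² + (-0.41)² + 0.07² = 1.2680
With 6 standardized items, total variance = 6. Proportion = 1.2680/6 = 0.2113 → 21.13%.

21.1%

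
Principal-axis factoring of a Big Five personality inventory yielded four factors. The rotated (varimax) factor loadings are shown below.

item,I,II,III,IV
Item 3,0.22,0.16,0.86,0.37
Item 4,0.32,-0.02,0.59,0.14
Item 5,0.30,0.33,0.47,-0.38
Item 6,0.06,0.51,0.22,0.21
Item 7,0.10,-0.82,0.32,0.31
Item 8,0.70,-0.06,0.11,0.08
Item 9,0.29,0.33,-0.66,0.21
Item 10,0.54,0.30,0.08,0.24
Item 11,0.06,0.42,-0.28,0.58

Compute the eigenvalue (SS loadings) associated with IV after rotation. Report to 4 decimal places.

0.8856

SS loadings for IV = 0.37² + 0.14² + (-0.38)² + 0.21² + 0.31² + 0.08² + 0.21² + 0.24² + 0.58² = 0.1369 + 0.0196 + 0.1444 + 0.0441 + 0.0961 + 0.0064 + 0.0441 + 0.0576 + 0.3364 = 0.8856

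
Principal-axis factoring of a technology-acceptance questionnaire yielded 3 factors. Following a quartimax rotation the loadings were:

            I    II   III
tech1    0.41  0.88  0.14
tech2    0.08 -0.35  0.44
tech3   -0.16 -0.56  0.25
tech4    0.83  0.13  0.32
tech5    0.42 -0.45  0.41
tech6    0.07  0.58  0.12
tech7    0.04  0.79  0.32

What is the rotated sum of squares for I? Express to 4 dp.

1.0719

SS loadings for I = 0.41² + 0.08² + (-0.16)² + 0.83² + 0.42² + 0.07² + 0.04² = 0.1681 + 0.0064 + 0.0256 + 0.6889 + 0.1764 + 0.0049 + 0.0016 = 1.0719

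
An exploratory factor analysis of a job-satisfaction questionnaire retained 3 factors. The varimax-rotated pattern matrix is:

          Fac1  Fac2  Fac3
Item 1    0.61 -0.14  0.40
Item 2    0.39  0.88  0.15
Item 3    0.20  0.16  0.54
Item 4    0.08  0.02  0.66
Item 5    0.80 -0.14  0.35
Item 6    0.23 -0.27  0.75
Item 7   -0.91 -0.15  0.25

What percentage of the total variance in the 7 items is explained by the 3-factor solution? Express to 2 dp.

66.91%

SS loadings by factor: 2.0916, 0.9350, 1.6572; total = 4.6838.
Total variance with 7 standardized items is 7, so the solution explains 4.6838/7 = 0.6691 = 66.91%.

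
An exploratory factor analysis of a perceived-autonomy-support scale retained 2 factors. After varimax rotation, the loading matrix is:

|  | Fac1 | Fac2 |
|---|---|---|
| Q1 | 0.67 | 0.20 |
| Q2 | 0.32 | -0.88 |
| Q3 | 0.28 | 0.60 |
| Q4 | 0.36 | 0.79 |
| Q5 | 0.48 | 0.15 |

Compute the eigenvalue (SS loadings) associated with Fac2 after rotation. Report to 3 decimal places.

SS loadings for Fac2 = 0.20² + (-0.88)² + 0.60² + 0.79² + 0.15² = 0.0400 + 0.7744 + 0.3600 + 0.6241 + 0.0225 = 1.8210

1.821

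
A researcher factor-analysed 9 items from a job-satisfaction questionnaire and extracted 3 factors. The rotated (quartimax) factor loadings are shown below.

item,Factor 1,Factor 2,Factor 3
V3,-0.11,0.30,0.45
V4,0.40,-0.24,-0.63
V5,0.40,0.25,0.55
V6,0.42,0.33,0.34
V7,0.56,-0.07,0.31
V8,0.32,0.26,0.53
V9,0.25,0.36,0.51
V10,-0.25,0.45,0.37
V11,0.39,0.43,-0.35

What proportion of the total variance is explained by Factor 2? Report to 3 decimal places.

SS loadings for Factor 2 = 0.30² + (-0.24)² + 0.25² + 0.33² + (-0.07)² + 0.26² + 0.36² + 0.45² + 0.43² = 0.9085
Proportion of variance = 0.9085 / 9 = 0.1009.

0.101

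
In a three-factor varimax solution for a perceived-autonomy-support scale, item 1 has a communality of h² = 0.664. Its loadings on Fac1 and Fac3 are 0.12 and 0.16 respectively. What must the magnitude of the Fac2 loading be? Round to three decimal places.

0.790

Under orthogonal rotation h² = Σλ², so λ_Fac2² = h² − (0.0400) = 0.664 − 0.0400 = 0.6240.
|λ| = √0.6240 = 0.7899.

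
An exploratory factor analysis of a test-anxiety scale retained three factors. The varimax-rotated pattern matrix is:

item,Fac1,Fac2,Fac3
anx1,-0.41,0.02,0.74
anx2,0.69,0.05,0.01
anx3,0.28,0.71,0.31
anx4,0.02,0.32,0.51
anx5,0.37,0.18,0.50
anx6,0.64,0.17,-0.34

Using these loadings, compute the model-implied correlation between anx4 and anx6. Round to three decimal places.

-0.106

r̂ = Σ λ_i·λ_j across factors = (0.02)(0.64) + (0.32)(0.17) + (0.51)(-0.34)
  = +0.0128 +0.0544 -0.1734 = -0.1062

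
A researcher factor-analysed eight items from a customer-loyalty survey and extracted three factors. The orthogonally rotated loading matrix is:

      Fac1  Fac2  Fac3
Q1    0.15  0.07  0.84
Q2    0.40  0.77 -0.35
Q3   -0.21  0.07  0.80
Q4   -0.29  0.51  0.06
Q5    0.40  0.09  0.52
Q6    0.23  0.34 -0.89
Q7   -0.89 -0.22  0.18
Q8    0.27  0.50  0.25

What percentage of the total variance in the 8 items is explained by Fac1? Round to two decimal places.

SS loadings for Fac1 = 0.15² + 0.40² + (-0.21)² + (-0.29)² + 0.40² + 0.23² + (-0.89)² + 0.27² = 1.3886
With 8 standardized items, total variance = 8. Proportion = 1.3886/8 = 0.1736 → 17.36%.

17.36%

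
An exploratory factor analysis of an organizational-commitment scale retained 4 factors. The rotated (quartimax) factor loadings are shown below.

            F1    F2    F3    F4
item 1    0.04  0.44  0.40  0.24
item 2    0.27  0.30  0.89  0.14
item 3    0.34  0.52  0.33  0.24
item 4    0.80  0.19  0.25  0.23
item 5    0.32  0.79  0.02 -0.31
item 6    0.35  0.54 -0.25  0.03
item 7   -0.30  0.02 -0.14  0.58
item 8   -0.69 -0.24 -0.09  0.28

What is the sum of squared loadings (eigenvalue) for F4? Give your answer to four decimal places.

SS loadings for F4 = 0.24² + 0.14² + 0.24² + 0.23² + (-0.31)² + 0.03² + 0.58² + 0.28² = 0.0576 + 0.0196 + 0.0576 + 0.0529 + 0.0961 + 0.0009 + 0.3364 + 0.0784 = 0.6995

0.6995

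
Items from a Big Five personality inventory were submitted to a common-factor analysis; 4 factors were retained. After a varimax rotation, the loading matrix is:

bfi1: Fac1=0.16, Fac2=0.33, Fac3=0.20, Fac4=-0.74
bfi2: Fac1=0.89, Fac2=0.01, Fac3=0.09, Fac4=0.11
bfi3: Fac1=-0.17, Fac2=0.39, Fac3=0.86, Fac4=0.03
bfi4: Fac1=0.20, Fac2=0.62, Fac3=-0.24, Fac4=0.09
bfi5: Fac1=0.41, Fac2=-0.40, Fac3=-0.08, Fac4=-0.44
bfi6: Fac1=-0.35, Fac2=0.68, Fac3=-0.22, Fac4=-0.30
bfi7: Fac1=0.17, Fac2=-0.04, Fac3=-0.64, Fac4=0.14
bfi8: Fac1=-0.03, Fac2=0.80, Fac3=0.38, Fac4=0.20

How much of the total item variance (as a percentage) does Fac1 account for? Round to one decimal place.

15.1%

SS loadings for Fac1 = 0.16² + 0.89² + (-0.17)² + 0.20² + 0.41² + (-0.35)² + 0.17² + (-0.03)² = 1.2070
With 8 standardized items, total variance = 8. Proportion = 1.2070/8 = 0.1509 → 15.09%.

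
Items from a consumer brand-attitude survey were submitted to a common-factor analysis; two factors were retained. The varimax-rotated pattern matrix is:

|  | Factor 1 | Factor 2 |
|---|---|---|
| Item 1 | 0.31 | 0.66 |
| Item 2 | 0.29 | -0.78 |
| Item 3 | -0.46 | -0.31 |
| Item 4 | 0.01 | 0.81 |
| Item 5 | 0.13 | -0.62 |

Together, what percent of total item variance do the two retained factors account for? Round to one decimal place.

Communalities: 0.5317, 0.6925, 0.3077, 0.6562, 0.4013; Σh² = 2.5894.
Total variance with 5 standardized items is 5, so the solution explains 2.5894/5 = 0.5179 = 51.79%.

51.8%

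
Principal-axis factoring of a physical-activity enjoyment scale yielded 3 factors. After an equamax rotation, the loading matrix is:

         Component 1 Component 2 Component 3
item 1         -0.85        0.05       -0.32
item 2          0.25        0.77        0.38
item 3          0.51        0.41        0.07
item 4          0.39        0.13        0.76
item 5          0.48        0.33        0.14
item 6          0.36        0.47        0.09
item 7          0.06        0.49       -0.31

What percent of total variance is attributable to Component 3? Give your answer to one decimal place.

SS loadings for Component 3 = (-0.32)² + 0.38² + 0.07² + 0.76² + 0.14² + 0.09² + (-0.31)² = 0.9531
With 7 standardized items, total variance = 7. Proportion = 0.9531/7 = 0.1362 → 13.62%.

13.6%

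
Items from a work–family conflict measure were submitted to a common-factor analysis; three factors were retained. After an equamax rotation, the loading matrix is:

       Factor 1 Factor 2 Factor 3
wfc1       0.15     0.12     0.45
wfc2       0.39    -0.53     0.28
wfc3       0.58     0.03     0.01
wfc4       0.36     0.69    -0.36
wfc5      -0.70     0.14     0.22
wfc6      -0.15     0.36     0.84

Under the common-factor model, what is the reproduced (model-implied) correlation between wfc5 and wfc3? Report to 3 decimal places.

r̂ = Σ λ_i·λ_j across factors = (-0.70)(0.58) + (0.14)(0.03) + (0.22)(0.01)
  = -0.4060 +0.0042 +0.0022 = -0.3996

-0.400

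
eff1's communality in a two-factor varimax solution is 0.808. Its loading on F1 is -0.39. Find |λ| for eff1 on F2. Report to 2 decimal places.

Under orthogonal rotation h² = Σλ², so λ_F2² = h² − (0.1521) = 0.808 − 0.1521 = 0.6559.
|λ| = √0.6559 = 0.8099.

0.81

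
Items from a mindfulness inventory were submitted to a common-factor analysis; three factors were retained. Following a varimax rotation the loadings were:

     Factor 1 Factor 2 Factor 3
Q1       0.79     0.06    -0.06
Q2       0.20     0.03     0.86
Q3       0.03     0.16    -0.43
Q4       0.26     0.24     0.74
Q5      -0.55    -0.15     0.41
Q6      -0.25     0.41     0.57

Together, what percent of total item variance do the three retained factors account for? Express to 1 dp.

55.7%

Communalities: 0.6313, 0.7805, 0.2114, 0.6728, 0.4931, 0.5555; Σh² = 3.3446.
Total variance with 6 standardized items is 6, so the solution explains 3.3446/6 = 0.5574 = 55.74%.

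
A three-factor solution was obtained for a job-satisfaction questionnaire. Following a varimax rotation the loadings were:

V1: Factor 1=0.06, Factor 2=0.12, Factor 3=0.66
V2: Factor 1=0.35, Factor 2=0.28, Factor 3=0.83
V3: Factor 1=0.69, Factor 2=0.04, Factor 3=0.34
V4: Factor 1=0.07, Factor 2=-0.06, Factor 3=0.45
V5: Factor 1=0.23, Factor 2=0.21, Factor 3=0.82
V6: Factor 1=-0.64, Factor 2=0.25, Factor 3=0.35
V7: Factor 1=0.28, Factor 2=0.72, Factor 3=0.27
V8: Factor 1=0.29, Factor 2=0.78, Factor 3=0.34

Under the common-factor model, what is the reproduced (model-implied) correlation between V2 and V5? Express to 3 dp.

0.820

r̂ = Σ λ_i·λ_j across factors = (0.35)(0.23) + (0.28)(0.21) + (0.83)(0.82)
  = +0.0805 +0.0588 +0.6806 = 0.8199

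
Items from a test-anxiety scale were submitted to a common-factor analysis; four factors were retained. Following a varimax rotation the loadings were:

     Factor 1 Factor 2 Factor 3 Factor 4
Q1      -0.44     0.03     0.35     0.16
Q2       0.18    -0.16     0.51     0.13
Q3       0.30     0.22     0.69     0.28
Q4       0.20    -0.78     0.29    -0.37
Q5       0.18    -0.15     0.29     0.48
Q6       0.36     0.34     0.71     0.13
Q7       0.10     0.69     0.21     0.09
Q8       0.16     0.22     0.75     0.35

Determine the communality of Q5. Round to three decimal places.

h² = 0.18² + (-0.15)² + 0.29² + 0.48² = 0.0324 + 0.0225 + 0.0841 + 0.2304 = 0.3694

0.369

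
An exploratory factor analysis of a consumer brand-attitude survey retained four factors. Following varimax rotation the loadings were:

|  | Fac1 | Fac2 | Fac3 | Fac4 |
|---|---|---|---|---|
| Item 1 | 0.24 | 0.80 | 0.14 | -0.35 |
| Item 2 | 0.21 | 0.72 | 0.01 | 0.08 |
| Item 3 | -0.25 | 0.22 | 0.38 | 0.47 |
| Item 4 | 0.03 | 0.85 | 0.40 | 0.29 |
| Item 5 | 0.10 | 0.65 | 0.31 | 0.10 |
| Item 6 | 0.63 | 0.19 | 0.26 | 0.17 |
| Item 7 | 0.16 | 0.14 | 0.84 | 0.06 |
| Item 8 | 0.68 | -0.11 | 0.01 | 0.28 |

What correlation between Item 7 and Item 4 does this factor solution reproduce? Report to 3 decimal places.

r̂ = Σ λ_i·λ_j across factors = (0.16)(0.03) + (0.14)(0.85) + (0.84)(0.40) + (0.06)(0.29)
  = +0.0048 +0.1190 +0.3360 +0.0174 = 0.4772

0.477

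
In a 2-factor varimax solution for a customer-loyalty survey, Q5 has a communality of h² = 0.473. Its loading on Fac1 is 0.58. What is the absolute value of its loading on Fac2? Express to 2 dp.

0.37

Under orthogonal rotation h² = Σλ², so λ_Fac2² = h² − (0.3364) = 0.473 − 0.3364 = 0.1366.
|λ| = √0.1366 = 0.3696.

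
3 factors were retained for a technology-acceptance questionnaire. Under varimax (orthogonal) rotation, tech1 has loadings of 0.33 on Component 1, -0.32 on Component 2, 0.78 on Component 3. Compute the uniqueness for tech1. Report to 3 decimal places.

0.180

h² = 0.33² + (-0.32)² + 0.78² = 0.1089 + 0.1024 + 0.6084 = 0.8197
Uniqueness u² = 1 − h² = 1 − 0.8197 = 0.1803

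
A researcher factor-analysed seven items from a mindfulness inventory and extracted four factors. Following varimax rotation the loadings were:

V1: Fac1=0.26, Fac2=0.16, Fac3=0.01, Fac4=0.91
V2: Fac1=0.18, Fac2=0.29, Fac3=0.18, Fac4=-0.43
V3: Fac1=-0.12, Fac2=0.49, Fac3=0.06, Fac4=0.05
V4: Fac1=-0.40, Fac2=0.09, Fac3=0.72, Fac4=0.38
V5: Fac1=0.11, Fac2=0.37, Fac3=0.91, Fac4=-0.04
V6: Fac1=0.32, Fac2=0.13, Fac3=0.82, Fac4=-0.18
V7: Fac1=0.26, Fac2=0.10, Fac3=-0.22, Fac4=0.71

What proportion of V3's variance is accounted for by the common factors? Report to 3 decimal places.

0.261

h² = (-0.12)² + 0.49² + 0.06² + 0.05² = 0.0144 + 0.2401 + 0.0036 + 0.0025 = 0.2606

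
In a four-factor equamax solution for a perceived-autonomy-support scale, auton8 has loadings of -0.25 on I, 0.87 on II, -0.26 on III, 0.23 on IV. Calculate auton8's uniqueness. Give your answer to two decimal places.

h² = (-0.25)² + 0.87² + (-0.26)² + 0.23² = 0.0625 + 0.7569 + 0.0676 + 0.0529 = 0.9399
Uniqueness u² = 1 − h² = 1 − 0.9399 = 0.0601

0.06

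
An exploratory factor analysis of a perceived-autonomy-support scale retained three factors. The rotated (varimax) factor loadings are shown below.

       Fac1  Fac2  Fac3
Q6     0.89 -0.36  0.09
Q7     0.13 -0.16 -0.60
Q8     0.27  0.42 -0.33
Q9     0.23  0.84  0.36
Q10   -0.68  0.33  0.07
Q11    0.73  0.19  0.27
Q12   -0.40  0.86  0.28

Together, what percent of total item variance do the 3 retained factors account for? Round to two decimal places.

SS loadings by factor: 2.0901, 1.9218, 0.7628; total = 4.7747.
Total variance with 7 standardized items is 7, so the solution explains 4.7747/7 = 0.6821 = 68.21%.

68.21%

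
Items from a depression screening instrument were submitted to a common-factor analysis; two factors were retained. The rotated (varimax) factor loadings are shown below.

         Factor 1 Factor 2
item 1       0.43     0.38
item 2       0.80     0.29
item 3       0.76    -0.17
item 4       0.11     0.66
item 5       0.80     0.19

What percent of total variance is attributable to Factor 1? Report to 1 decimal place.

SS loadings for Factor 1 = 0.43² + 0.80² + 0.76² + 0.11² + 0.80² = 2.0546
With 5 standardized items, total variance = 5. Proportion = 2.0546/5 = 0.4109 → 41.09%.

41.1%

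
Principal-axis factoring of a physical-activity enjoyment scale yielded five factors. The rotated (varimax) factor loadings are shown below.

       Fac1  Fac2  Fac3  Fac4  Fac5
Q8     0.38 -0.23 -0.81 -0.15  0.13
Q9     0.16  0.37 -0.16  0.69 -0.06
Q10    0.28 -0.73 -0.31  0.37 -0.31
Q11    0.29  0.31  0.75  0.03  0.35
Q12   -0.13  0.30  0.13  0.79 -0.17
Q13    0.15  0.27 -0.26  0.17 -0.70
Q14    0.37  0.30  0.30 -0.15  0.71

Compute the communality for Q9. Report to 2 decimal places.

0.67

h² = 0.16² + 0.37² + (-0.16)² + 0.69² + (-0.06)² = 0.0256 + 0.1369 + 0.0256 + 0.4761 + 0.0036 = 0.6678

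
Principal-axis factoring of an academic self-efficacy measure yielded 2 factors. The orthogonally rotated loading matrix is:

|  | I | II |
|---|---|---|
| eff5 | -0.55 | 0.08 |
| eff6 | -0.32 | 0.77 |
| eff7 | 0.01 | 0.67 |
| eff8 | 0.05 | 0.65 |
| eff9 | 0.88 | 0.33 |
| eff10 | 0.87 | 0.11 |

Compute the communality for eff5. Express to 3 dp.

0.309

h² = (-0.55)² + 0.08² = 0.3025 + 0.0064 = 0.3089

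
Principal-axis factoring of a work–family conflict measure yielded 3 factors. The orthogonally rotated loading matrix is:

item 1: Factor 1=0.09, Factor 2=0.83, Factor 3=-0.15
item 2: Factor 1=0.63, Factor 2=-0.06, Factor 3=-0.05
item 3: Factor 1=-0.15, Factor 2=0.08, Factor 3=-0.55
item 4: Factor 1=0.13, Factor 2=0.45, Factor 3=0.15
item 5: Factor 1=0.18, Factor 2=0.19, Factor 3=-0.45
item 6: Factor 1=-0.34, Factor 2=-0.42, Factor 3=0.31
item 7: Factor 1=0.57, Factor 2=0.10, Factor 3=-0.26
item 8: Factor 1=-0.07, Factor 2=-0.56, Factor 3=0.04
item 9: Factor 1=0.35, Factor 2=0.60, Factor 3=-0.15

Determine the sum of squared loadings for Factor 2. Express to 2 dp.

1.80

SS loadings for Factor 2 = 0.83² + (-0.06)² + 0.08² + 0.45² + 0.19² + (-0.42)² + 0.10² + (-0.56)² + 0.60² = 0.6889 + 0.0036 + 0.0064 + 0.2025 + 0.0361 + 0.1764 + 0.0100 + 0.3136 + 0.3600 = 1.7975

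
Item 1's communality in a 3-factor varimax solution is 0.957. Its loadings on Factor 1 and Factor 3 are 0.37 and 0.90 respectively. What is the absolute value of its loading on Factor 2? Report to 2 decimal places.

Under orthogonal rotation h² = Σλ², so λ_Factor 2² = h² − (0.9469) = 0.957 − 0.9469 = 0.0101.
|λ| = √0.0101 = 0.1005.

0.10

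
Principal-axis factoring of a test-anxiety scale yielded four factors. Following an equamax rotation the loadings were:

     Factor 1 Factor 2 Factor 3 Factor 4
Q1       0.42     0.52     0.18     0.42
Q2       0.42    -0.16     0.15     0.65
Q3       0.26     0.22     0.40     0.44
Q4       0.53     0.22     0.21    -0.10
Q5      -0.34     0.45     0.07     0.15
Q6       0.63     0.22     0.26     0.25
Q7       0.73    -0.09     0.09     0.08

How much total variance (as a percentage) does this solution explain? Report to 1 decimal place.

SS loadings by factor: 1.7467, 0.6518, 0.3396, 0.8939; total = 3.6320.
Total variance with 7 standardized items is 7, so the solution explains 3.6320/7 = 0.5189 = 51.89%.

51.9%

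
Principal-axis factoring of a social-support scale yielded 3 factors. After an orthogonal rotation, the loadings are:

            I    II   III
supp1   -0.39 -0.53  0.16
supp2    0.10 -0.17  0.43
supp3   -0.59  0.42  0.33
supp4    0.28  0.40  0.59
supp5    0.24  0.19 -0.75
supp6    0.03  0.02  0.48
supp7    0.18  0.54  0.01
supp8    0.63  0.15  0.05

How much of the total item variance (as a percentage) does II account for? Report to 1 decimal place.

12.5%

SS loadings for II = (-0.53)² + (-0.17)² + 0.42² + 0.40² + 0.19² + 0.02² + 0.54² + 0.15² = 0.9968
With 8 standardized items, total variance = 8. Proportion = 0.9968/8 = 0.1246 → 12.46%.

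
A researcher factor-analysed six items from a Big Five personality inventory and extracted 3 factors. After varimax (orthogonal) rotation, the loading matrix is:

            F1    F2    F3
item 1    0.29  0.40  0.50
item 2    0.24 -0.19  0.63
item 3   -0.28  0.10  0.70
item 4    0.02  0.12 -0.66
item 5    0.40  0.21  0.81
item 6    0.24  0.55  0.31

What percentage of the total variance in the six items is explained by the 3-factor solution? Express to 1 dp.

Communalities: 0.4941, 0.4906, 0.5784, 0.4504, 0.8602, 0.4562; Σh² = 3.3299.
Total variance with 6 standardized items is 6, so the solution explains 3.3299/6 = 0.5550 = 55.50%.

55.5%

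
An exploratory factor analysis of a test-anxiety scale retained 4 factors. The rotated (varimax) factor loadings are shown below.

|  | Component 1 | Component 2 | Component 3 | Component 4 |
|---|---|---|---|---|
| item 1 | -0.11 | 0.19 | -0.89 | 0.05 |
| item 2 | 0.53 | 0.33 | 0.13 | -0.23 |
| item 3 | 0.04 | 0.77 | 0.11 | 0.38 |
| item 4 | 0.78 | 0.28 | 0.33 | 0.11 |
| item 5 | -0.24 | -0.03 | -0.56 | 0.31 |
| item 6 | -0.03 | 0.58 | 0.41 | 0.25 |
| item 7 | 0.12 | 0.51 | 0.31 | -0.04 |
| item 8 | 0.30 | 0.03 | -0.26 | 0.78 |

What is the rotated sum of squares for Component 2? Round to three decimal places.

SS loadings for Component 2 = 0.19² + 0.33² + 0.77² + 0.28² + (-0.03)² + 0.58² + 0.51² + 0.03² = 0.0361 + 0.1089 + 0.5929 + 0.0784 + 0.0009 + 0.3364 + 0.2601 + 0.0009 = 1.4146

1.415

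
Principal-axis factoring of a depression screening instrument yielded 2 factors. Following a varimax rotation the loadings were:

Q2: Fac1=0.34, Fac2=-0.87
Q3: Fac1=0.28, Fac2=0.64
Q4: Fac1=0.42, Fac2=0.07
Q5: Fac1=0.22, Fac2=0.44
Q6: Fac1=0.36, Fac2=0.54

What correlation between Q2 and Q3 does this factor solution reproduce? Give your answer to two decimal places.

-0.46

r̂ = Σ λ_i·λ_j across factors = (0.34)(0.28) + (-0.87)(0.64)
  = +0.0952 -0.5568 = -0.4616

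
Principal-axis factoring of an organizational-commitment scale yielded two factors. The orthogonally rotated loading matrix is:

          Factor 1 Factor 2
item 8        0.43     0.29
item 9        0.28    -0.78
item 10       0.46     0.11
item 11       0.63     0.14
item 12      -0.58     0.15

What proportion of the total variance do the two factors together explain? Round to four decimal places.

0.3910

SS loadings by factor: 1.2082, 0.7467; total = 1.9549.
Total variance with 5 standardized items is 5, so the solution explains 1.9549/5 = 0.3910.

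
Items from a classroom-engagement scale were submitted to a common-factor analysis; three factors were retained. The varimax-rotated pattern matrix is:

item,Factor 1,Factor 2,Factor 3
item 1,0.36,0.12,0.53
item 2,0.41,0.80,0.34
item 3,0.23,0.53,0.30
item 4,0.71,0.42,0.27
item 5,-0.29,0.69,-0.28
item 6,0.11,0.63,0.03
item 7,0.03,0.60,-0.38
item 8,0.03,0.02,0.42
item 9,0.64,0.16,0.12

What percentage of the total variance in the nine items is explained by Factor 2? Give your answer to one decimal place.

26.3%

SS loadings for Factor 2 = 0.12² + 0.80² + 0.53² + 0.42² + 0.69² + 0.63² + 0.60² + 0.02² + 0.16² = 2.3707
With 9 standardized items, total variance = 9. Proportion = 2.3707/9 = 0.2634 → 26.34%.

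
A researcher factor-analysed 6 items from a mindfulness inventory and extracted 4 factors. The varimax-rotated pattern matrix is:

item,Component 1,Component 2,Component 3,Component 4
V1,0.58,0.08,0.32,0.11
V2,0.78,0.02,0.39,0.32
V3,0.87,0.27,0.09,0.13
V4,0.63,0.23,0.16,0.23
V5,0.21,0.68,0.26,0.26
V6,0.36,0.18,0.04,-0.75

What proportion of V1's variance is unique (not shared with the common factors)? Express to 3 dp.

0.543

h² = 0.58² + 0.08² + 0.32² + 0.11² = 0.3364 + 0.0064 + 0.1024 + 0.0121 = 0.4573
Uniqueness u² = 1 − h² = 1 − 0.4573 = 0.5427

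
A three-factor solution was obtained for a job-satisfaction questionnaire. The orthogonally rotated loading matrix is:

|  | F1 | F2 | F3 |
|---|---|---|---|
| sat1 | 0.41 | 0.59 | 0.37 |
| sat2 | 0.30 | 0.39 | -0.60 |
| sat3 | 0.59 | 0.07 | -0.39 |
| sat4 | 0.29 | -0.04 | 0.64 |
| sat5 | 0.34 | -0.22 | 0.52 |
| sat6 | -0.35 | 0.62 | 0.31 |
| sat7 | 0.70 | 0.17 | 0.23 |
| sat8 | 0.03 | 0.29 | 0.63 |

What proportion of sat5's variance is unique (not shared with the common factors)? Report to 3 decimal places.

h² = 0.34² + (-0.22)² + 0.52² = 0.1156 + 0.0484 + 0.2704 = 0.4344
Uniqueness u² = 1 − h² = 1 − 0.4344 = 0.5656

0.566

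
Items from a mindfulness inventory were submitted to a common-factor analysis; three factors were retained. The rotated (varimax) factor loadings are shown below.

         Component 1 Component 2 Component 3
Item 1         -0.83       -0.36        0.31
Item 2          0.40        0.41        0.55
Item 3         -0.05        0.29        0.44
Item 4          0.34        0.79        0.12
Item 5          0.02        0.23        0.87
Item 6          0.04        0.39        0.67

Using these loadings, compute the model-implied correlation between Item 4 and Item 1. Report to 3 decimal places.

r̂ = Σ λ_i·λ_j across factors = (0.34)(-0.83) + (0.79)(-0.36) + (0.12)(0.31)
  = -0.2822 -0.2844 +0.0372 = -0.5294

-0.529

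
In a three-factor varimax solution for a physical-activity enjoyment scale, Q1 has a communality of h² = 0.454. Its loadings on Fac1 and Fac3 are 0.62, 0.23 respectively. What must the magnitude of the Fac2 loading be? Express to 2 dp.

Under orthogonal rotation h² = Σλ², so λ_Fac2² = h² − (0.4373) = 0.454 − 0.4373 = 0.0167.
|λ| = √0.0167 = 0.1292.

0.13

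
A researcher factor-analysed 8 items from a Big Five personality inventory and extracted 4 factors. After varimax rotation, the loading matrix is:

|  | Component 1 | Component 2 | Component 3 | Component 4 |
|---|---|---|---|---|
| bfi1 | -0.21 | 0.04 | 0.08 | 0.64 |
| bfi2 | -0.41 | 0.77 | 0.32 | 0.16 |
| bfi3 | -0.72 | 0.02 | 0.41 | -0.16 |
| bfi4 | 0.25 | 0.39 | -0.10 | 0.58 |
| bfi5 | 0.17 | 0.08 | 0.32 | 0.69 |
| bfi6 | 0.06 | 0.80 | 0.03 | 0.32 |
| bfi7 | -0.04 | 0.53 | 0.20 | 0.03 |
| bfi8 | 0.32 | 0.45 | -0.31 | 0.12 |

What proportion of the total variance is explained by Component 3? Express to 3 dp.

SS loadings for Component 3 = 0.08² + 0.32² + 0.41² + (-0.10)² + 0.32² + 0.03² + 0.20² + (-0.31)² = 0.5263
Proportion of variance = 0.5263 / 8 = 0.0658.

0.066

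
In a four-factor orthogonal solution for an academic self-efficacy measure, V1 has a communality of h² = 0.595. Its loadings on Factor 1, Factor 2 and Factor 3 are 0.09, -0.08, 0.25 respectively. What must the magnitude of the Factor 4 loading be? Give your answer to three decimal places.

0.720

Under orthogonal rotation h² = Σλ², so λ_Factor 4² = h² − (0.0770) = 0.595 − 0.0770 = 0.5180.
|λ| = √0.5180 = 0.7197.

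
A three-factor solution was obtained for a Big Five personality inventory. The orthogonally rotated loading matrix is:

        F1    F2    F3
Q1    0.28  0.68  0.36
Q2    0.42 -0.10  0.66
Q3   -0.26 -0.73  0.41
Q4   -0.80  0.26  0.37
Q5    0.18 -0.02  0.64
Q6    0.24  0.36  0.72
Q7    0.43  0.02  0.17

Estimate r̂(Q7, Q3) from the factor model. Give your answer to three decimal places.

-0.057

r̂ = Σ λ_i·λ_j across factors = (0.43)(-0.26) + (0.02)(-0.73) + (0.17)(0.41)
  = -0.1118 -0.0146 +0.0697 = -0.0567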